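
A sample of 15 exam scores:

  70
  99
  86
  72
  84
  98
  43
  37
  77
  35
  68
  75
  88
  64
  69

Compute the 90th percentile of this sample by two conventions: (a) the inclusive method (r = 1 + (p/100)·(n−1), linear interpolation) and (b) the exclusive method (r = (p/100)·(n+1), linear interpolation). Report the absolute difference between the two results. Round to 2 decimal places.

4.40

Sorted: 35, 37, 43, 64, 68, 69, 70, 72, 75, 77, 84, 86, 88, 98, 99.
n = 15.
(a) r = 13.6; between ranks 13 (88) and 14 (98): 94.
(b) r = 14.4; between ranks 14 (98) and 15 (99): 98.4.
|94 − 98.4| = 4.4.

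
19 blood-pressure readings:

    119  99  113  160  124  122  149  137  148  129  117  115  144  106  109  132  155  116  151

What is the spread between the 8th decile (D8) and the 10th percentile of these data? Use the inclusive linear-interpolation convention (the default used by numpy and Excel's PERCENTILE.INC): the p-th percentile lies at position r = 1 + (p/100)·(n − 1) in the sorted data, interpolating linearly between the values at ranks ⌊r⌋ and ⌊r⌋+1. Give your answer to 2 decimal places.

Sorted: 99, 106, 109, 113, 115, 116, 117, 119, 122, 124, 129, 132, 137, 144, 148, 149, 151, 155, 160.
n = 19.
P10: r = 2.8; ranks 2–3 are 106, 109; interpolating gives 108.4.
P80: r = 15.4; ranks 15–16 are 148, 149; interpolating gives 148.4.
Difference: 148.4 − 108.4 = 40.

40.00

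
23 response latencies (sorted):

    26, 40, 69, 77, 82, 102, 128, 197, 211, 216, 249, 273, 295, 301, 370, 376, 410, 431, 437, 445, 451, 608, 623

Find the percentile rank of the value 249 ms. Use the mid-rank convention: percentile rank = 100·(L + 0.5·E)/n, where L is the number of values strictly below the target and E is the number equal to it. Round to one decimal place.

45.7

Count below 249: L = 10; count equal: E = 1; n = 23.
Percentile rank = 100·(10 + 0.5·1)/23 = 100·10.5/23 = 45.65.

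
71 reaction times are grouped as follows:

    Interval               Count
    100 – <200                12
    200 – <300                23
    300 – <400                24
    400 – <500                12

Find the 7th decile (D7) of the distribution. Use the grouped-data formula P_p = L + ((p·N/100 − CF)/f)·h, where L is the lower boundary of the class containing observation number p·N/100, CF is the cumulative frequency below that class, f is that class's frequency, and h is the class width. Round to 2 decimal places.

N = 71; target position k = 70/100 · 71 = 49.7.
Cumulative frequencies: 12, 35, 59, 71.
Observation 49.7 falls in the class 300 – <400.
L = 300, CF = 35, f = 24, h = 100.
P70 = 300 + ((49.7 − 35)/24)·100 = 300 + 61.25 = 361.25.

361.25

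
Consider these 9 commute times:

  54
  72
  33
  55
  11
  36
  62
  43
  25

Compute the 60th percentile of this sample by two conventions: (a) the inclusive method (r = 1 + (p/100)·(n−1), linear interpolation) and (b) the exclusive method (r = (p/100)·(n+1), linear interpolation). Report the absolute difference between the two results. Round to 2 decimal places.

2.20

Sorted: 11, 25, 33, 36, 43, 54, 55, 62, 72.
n = 9.
(a) r = 5.8; between ranks 5 (43) and 6 (54): 51.8.
(b) r = 6 → value at rank 6 = 54.
|51.8 − 54| = 2.2.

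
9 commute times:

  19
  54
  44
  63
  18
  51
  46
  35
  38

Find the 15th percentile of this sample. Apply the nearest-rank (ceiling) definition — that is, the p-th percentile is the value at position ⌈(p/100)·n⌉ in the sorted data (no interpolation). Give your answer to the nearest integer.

Sorted: 18, 19, 35, 38, 44, 46, 51, 54, 63.
n = 9.
Position = ⌈15/100 · 9⌉ = ⌈1.35⌉ = 2.
The value at rank 2 is 19.

19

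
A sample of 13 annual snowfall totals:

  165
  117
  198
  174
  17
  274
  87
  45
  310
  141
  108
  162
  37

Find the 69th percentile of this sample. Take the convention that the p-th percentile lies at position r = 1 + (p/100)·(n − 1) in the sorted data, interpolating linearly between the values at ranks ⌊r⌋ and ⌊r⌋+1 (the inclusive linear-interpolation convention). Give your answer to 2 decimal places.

167.52

Sorted: 17, 37, 45, 87, 108, 117, 141, 162, 165, 174, 198, 274, 310.
n = 13.
r = 1 + (69/100)·(13 − 1) = 1 + 8.28 = 9.28.
Rank 9 is 165 and rank 10 is 174.
Interpolate: 165 + 0.28·(174 − 165) = 165 + 0.28·9 = 167.52.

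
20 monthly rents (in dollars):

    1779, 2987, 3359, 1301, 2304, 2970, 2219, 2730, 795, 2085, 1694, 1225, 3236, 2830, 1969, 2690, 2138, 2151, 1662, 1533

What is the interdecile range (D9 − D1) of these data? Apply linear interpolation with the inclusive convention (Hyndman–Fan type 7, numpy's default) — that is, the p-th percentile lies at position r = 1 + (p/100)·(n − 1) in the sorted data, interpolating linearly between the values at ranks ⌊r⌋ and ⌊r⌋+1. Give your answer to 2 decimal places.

1718.50

Sorted: 795, 1225, 1301, 1533, 1662, 1694, 1779, 1969, 2085, 2138, 2151, 2219, 2304, 2690, 2730, 2830, 2970, 2987, 3236, 3359.
n = 20.
P10: r = 2.9; ranks 2–3 are 1225, 1301; interpolating gives 1293.4.
P90: r = 18.1; ranks 18–19 are 2987, 3236; interpolating gives 3011.9.
Difference: 3011.9 − 1293.4 = 1718.5.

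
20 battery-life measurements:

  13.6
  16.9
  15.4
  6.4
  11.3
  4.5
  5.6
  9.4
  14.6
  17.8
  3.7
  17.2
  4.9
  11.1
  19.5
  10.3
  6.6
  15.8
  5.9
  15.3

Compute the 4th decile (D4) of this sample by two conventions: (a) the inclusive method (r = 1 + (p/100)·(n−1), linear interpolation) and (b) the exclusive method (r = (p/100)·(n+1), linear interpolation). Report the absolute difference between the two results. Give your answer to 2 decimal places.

Sorted: 3.7, 4.5, 4.9, 5.6, 5.9, 6.4, 6.6, 9.4, 10.3, 11.1, 11.3, 13.6, 14.6, 15.3, 15.4, 15.8, 16.9, 17.2, 17.8, 19.5.
n = 20.
(a) r = 8.6; between ranks 8 (9.4) and 9 (10.3): 9.94.
(b) r = 8.4; between ranks 8 (9.4) and 9 (10.3): 9.76.
|9.94 − 9.76| = 0.18.

0.18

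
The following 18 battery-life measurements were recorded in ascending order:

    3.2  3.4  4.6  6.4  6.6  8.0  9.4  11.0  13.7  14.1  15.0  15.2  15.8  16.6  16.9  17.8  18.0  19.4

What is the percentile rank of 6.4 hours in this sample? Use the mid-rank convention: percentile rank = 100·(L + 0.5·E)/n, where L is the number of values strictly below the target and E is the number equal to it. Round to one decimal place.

19.4

Count below 6.4: L = 3; count equal: E = 1; n = 18.
Percentile rank = 100·(3 + 0.5·1)/18 = 100·3.5/18 = 19.44.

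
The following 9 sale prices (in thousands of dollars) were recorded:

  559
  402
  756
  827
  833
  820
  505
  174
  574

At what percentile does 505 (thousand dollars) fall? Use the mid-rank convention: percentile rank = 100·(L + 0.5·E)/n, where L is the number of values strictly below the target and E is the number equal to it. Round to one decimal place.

Sorted: 174, 402, 505, 559, 574, 756, 820, 827, 833.
Count below 505: L = 2; count equal: E = 1; n = 9.
Percentile rank = 100·(2 + 0.5·1)/9 = 100·2.5/9 = 27.78.

27.8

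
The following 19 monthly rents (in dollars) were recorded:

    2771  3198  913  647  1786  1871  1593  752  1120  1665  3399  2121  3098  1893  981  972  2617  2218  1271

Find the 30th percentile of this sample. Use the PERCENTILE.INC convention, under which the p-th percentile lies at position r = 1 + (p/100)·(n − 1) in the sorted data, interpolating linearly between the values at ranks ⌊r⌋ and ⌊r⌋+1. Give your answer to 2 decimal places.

Sorted: 647, 752, 913, 972, 981, 1120, 1271, 1593, 1665, 1786, 1871, 1893, 2121, 2218, 2617, 2771, 3098, 3198, 3399.
n = 19.
r = 1 + (30/100)·(19 − 1) = 1 + 5.4 = 6.4.
Rank 6 is 1120 and rank 7 is 1271.
Interpolate: 1120 + 0.4·(1271 − 1120) = 1120 + 0.4·151 = 1180.4.

1180.40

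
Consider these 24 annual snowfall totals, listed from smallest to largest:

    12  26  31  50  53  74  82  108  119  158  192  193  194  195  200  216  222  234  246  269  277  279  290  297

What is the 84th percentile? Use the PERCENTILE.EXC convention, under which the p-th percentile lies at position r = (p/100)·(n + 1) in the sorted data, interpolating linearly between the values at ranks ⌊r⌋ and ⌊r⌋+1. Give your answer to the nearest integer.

n = 24.
r = (84/100)·(24 + 1) = 21.
r is an integer, so P84 is the value at rank 21: 277.

277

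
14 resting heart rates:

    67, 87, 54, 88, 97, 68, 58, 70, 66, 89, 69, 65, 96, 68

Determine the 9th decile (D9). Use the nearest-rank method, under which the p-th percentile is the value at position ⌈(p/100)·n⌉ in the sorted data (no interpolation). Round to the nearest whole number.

Sorted: 54, 58, 65, 66, 67, 68, 68, 69, 70, 87, 88, 89, 96, 97.
n = 14.
Position = ⌈90/100 · 14⌉ = ⌈12.6⌉ = 13.
The value at rank 13 is 96.

96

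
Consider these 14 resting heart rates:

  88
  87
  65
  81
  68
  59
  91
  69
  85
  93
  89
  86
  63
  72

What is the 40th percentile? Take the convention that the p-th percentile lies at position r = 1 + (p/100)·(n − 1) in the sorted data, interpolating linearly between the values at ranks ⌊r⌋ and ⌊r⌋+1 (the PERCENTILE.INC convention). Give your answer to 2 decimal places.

73.80

Sorted: 59, 63, 65, 68, 69, 72, 81, 85, 86, 87, 88, 89, 91, 93.
n = 14.
r = 1 + (40/100)·(14 − 1) = 1 + 5.2 = 6.2.
Rank 6 is 72 and rank 7 is 81.
Interpolate: 72 + 0.2·(81 − 72) = 72 + 0.2·9 = 73.8.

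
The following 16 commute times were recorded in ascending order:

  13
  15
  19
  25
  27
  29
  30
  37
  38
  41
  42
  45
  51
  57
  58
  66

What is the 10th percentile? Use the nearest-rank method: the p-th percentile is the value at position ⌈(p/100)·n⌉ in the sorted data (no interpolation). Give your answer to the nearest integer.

n = 16.
Position = ⌈10/100 · 16⌉ = ⌈1.6⌉ = 2.
The value at rank 2 is 15.

15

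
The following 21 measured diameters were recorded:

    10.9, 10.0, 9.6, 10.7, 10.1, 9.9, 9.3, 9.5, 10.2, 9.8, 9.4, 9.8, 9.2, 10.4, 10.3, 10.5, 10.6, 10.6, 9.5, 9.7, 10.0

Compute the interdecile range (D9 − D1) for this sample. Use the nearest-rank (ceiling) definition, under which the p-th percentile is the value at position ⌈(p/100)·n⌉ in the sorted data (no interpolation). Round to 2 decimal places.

Sorted: 9.2, 9.3, 9.4, 9.5, 9.5, 9.6, 9.7, 9.8, 9.8, 9.9, 10.0, 10.0, 10.1, 10.2, 10.3, 10.4, 10.5, 10.6, 10.6, 10.7, 10.9.
n = 21.
P10: rank ⌈10/100·21⌉ = 3 → 9.4.
P90: rank ⌈90/100·21⌉ = 19 → 10.6.
Difference: 10.6 − 9.4 = 1.2.

1.20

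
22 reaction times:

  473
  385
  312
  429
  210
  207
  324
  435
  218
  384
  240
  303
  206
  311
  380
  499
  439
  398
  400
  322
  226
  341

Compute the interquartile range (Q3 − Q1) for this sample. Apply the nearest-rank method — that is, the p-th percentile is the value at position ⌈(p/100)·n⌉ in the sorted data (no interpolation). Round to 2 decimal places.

160.00

Sorted: 206, 207, 210, 218, 226, 240, 303, 311, 312, 322, 324, 341, 380, 384, 385, 398, 400, 429, 435, 439, 473, 499.
n = 22.
P25: rank ⌈25/100·22⌉ = 6 → 240.
P75: rank ⌈75/100·22⌉ = 17 → 400.
Difference: 400 − 240 = 160.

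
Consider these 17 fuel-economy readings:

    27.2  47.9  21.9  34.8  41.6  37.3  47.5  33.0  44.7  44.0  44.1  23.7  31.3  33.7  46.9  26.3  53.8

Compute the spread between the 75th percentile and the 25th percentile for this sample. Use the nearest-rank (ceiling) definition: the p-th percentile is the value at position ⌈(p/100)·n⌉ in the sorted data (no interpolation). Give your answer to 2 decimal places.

13.40

Sorted: 21.9, 23.7, 26.3, 27.2, 31.3, 33.0, 33.7, 34.8, 37.3, 41.6, 44.0, 44.1, 44.7, 46.9, 47.5, 47.9, 53.8.
n = 17.
P25: rank ⌈25/100·17⌉ = 5 → 31.3.
P75: rank ⌈75/100·17⌉ = 13 → 44.7.
Difference: 44.7 − 31.3 = 13.4.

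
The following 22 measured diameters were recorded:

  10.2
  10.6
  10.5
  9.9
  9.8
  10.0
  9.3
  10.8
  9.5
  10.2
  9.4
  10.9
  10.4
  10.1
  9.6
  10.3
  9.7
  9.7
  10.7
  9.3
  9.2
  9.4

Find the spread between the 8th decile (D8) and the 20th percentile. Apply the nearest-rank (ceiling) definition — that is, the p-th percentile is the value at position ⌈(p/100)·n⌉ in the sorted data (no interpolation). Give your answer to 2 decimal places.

Sorted: 9.2, 9.3, 9.3, 9.4, 9.4, 9.5, 9.6, 9.7, 9.7, 9.8, 9.9, 10.0, 10.1, 10.2, 10.2, 10.3, 10.4, 10.5, 10.6, 10.7, 10.8, 10.9.
n = 22.
P20: rank ⌈20/100·22⌉ = 5 → 9.4.
P80: rank ⌈80/100·22⌉ = 18 → 10.5.
Difference: 10.5 − 9.4 = 1.1.

1.10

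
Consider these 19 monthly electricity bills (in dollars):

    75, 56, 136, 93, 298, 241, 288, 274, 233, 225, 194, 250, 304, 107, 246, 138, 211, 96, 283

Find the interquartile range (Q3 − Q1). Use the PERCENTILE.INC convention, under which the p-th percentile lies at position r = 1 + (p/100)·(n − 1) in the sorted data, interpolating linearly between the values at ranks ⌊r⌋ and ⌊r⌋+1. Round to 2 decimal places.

140.50

Sorted: 56, 75, 93, 96, 107, 136, 138, 194, 211, 225, 233, 241, 246, 250, 274, 283, 288, 298, 304.
n = 19.
P25: r = 5.5; ranks 5–6 are 107, 136; interpolating gives 121.5.
P75: r = 14.5; ranks 14–15 are 250, 274; interpolating gives 262.
Difference: 262 − 121.5 = 140.5.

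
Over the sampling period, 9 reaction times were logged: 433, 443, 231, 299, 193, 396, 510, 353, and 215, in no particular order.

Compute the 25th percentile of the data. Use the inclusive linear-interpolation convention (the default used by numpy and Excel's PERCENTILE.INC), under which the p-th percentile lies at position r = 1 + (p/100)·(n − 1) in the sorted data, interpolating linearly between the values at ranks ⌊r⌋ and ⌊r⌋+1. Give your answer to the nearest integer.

231

Sorted: 193, 215, 231, 299, 353, 396, 433, 443, 510.
n = 9.
r = 1 + (25/100)·(9 − 1) = 1 + 2 = 3.
r is an integer, so P25 is the value at rank 3: 231.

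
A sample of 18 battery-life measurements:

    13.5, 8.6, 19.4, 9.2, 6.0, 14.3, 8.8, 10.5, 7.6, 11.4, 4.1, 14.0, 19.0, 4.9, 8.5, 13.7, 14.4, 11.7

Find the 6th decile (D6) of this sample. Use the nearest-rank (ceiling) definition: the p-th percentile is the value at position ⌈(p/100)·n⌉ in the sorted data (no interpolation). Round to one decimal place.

11.7

Sorted: 4.1, 4.9, 6.0, 7.6, 8.5, 8.6, 8.8, 9.2, 10.5, 11.4, 11.7, 13.5, 13.7, 14.0, 14.3, 14.4, 19.0, 19.4.
n = 18.
Position = ⌈60/100 · 18⌉ = ⌈10.8⌉ = 11.
The value at rank 11 is 11.7.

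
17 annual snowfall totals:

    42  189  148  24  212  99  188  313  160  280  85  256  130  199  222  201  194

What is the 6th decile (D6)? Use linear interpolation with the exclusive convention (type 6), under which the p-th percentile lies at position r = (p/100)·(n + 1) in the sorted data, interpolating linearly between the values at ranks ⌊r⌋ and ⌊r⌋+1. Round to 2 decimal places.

198.00

Sorted: 24, 42, 85, 99, 130, 148, 160, 188, 189, 194, 199, 201, 212, 222, 256, 280, 313.
n = 17.
r = (60/100)·(17 + 1) = 10.8.
Rank 10 is 194 and rank 11 is 199.
Interpolate: 194 + 0.8·(199 − 194) = 194 + 0.8·5 = 198.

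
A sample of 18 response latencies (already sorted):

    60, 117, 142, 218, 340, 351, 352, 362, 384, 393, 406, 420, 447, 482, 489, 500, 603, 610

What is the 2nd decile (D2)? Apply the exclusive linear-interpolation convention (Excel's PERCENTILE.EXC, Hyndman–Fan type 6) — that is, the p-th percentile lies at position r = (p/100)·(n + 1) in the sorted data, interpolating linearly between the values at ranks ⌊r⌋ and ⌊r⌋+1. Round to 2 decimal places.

202.80

n = 18.
r = (20/100)·(18 + 1) = 3.8.
Rank 3 is 142 and rank 4 is 218.
Interpolate: 142 + 0.8·(218 − 142) = 142 + 0.8·76 = 202.8.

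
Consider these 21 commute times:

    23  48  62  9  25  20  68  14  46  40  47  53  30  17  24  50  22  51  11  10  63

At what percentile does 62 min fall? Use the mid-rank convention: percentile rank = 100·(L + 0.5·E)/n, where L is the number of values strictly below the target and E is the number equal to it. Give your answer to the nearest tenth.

88.1

Sorted: 9, 10, 11, 14, 17, 20, 22, 23, 24, 25, 30, 40, 46, 47, 48, 50, 51, 53, 62, 63, 68.
Count below 62: L = 18; count equal: E = 1; n = 21.
Percentile rank = 100·(18 + 0.5·1)/21 = 100·18.5/21 = 88.1.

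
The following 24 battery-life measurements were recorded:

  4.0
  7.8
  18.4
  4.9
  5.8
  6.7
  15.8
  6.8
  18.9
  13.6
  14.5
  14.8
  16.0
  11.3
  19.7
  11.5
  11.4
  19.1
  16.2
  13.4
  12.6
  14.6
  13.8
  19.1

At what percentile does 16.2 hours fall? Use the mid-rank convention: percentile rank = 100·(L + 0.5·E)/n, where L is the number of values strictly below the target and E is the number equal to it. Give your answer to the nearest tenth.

77.1

Sorted: 4.0, 4.9, 5.8, 6.7, 6.8, 7.8, 11.3, 11.4, 11.5, 12.6, 13.4, 13.6, 13.8, 14.5, 14.6, 14.8, 15.8, 16.0, 16.2, 18.4, 18.9, 19.1, 19.1, 19.7.
Count below 16.2: L = 18; count equal: E = 1; n = 24.
Percentile rank = 100·(18 + 0.5·1)/24 = 100·18.5/24 = 77.08.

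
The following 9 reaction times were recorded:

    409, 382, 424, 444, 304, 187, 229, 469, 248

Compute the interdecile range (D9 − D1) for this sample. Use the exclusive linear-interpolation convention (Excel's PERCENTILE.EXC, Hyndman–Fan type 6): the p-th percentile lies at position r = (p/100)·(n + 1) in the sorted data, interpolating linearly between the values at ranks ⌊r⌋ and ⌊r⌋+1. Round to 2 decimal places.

Sorted: 187, 229, 248, 304, 382, 409, 424, 444, 469.
n = 9.
P10: r = 1 (integer) → 187.
P90: r = 9 (integer) → 469.
Difference: 469 − 187 = 282.

282.00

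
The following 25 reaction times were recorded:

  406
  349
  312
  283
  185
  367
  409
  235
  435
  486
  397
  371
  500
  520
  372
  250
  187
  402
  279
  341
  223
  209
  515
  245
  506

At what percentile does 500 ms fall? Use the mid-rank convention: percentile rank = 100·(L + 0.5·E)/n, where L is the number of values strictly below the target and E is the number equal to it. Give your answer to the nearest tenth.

Sorted: 185, 187, 209, 223, 235, 245, 250, 279, 283, 312, 341, 349, 367, 371, 372, 397, 402, 406, 409, 435, 486, 500, 506, 515, 520.
Count below 500: L = 21; count equal: E = 1; n = 25.
Percentile rank = 100·(21 + 0.5·1)/25 = 100·21.5/25 = 86.

86.0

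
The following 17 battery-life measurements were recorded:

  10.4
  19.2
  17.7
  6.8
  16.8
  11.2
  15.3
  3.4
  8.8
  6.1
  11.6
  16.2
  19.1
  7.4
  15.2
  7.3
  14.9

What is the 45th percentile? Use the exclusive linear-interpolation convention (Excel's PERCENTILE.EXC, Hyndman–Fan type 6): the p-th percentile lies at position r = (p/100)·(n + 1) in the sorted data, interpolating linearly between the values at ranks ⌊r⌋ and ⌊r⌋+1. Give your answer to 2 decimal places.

11.24

Sorted: 3.4, 6.1, 6.8, 7.3, 7.4, 8.8, 10.4, 11.2, 11.6, 14.9, 15.2, 15.3, 16.2, 16.8, 17.7, 19.1, 19.2.
n = 17.
r = (45/100)·(17 + 1) = 8.1.
Rank 8 is 11.2 and rank 9 is 11.6.
Interpolate: 11.2 + 0.1·(11.6 − 11.2) = 11.2 + 0.1·0.4 = 11.24.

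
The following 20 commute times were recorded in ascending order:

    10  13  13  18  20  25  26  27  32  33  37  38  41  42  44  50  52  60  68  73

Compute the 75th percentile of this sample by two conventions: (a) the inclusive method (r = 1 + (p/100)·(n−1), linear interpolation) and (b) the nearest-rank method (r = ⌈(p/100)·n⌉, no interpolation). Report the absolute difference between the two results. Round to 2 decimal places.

1.50

n = 20.
(a) r = 15.25; between ranks 15 (44) and 16 (50): 45.5.
(b) the nearest-rank method: rank 15 → 44.
|45.5 − 44| = 1.5.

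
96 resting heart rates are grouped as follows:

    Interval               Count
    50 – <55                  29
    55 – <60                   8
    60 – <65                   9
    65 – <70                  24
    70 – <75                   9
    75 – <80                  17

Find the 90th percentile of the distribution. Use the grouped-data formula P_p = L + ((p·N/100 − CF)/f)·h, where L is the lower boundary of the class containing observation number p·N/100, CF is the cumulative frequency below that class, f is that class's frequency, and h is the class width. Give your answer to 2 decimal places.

77.18

N = 96; target position k = 90/100 · 96 = 86.4.
Cumulative frequencies: 29, 37, 46, 70, 79, 96.
Observation 86.4 falls in the class 75 – <80.
L = 75, CF = 79, f = 17, h = 5.
P90 = 75 + ((86.4 − 79)/17)·5 = 75 + 2.17647 = 77.1765.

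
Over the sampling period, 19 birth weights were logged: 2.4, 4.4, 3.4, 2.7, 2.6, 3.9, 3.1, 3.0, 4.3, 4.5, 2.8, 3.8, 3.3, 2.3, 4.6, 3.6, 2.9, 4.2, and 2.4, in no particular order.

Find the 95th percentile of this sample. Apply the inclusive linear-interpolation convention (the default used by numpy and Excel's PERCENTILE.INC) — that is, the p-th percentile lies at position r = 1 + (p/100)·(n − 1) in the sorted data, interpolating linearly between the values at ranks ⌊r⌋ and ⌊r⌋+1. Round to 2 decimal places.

4.51

Sorted: 2.3, 2.4, 2.4, 2.6, 2.7, 2.8, 2.9, 3.0, 3.1, 3.3, 3.4, 3.6, 3.8, 3.9, 4.2, 4.3, 4.4, 4.5, 4.6.
n = 19.
r = 1 + (95/100)·(19 − 1) = 1 + 17.1 = 18.1.
Rank 18 is 4.5 and rank 19 is 4.6.
Interpolate: 4.5 + 0.1·(4.6 − 4.5) = 4.5 + 0.1·0.1 = 4.51.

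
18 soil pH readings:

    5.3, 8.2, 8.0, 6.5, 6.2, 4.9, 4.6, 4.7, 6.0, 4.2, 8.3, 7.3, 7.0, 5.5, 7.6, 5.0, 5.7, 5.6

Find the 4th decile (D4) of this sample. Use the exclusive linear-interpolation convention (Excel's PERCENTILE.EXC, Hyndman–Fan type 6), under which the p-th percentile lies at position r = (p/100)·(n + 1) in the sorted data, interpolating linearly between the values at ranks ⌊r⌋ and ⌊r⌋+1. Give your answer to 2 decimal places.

5.56

Sorted: 4.2, 4.6, 4.7, 4.9, 5.0, 5.3, 5.5, 5.6, 5.7, 6.0, 6.2, 6.5, 7.0, 7.3, 7.6, 8.0, 8.2, 8.3.
n = 18.
r = (40/100)·(18 + 1) = 7.6.
Rank 7 is 5.5 and rank 8 is 5.6.
Interpolate: 5.5 + 0.6·(5.6 − 5.5) = 5.5 + 0.6·0.1 = 5.56.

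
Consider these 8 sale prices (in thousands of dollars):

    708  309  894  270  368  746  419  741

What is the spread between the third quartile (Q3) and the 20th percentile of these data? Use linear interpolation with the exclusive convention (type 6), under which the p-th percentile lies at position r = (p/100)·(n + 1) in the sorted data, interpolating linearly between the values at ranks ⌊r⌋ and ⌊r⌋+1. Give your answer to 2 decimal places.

Sorted: 270, 309, 368, 419, 708, 741, 746, 894.
n = 8.
P20: r = 1.8; ranks 1–2 are 270, 309; interpolating gives 301.2.
P75: r = 6.75; ranks 6–7 are 741, 746; interpolating gives 744.75.
Difference: 744.75 − 301.2 = 443.55.

443.55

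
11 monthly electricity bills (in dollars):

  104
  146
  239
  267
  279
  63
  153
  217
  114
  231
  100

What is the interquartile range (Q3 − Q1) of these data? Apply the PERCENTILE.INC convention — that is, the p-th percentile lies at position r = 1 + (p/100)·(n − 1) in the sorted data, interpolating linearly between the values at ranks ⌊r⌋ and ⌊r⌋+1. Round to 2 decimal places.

126.00

Sorted: 63, 100, 104, 114, 146, 153, 217, 231, 239, 267, 279.
n = 11.
P25: r = 3.5; ranks 3–4 are 104, 114; interpolating gives 109.
P75: r = 8.5; ranks 8–9 are 231, 239; interpolating gives 235.
Difference: 235 − 109 = 126.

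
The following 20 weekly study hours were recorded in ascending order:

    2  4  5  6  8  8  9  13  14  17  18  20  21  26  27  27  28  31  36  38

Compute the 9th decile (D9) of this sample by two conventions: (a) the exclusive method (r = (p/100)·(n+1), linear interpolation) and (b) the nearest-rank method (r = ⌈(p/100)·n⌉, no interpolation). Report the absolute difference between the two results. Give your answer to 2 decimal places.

n = 20.
(a) r = 18.9; between ranks 18 (31) and 19 (36): 35.5.
(b) the nearest-rank method: rank 18 → 31.
|35.5 − 31| = 4.5.

4.50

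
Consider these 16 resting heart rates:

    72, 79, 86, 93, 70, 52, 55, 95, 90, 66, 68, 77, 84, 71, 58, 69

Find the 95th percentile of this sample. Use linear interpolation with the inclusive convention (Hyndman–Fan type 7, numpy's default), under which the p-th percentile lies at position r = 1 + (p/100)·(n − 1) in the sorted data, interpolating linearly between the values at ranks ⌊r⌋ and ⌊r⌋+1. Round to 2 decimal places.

93.50

Sorted: 52, 55, 58, 66, 68, 69, 70, 71, 72, 77, 79, 84, 86, 90, 93, 95.
n = 16.
r = 1 + (95/100)·(16 − 1) = 1 + 14.25 = 15.25.
Rank 15 is 93 and rank 16 is 95.
Interpolate: 93 + 0.25·(95 − 93) = 93 + 0.25·2 = 93.5.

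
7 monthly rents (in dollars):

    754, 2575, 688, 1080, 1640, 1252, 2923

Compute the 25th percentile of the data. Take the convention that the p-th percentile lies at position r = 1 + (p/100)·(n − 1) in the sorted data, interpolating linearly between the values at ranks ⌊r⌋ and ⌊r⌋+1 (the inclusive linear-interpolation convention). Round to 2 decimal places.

917.00

Sorted: 688, 754, 1080, 1252, 1640, 2575, 2923.
n = 7.
r = 1 + (25/100)·(7 − 1) = 1 + 1.5 = 2.5.
Rank 2 is 754 and rank 3 is 1080.
Interpolate: 754 + 0.5·(1080 − 754) = 754 + 0.5·326 = 917.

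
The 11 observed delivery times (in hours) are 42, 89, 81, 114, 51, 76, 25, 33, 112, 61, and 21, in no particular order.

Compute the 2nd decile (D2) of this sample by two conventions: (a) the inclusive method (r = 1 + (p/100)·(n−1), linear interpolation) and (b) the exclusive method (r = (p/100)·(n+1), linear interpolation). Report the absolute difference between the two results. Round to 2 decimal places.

Sorted: 21, 25, 33, 42, 51, 61, 76, 81, 89, 112, 114.
n = 11.
(a) r = 3 → value at rank 3 = 33.
(b) r = 2.4; between ranks 2 (25) and 3 (33): 28.2.
|33 − 28.2| = 4.8.

4.80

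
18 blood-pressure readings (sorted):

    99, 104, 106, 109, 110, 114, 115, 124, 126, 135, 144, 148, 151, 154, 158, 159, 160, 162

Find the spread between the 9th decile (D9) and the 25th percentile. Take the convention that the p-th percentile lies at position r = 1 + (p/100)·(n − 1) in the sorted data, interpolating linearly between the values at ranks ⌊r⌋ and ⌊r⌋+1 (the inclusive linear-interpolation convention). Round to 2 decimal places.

n = 18.
P25: r = 5.25; ranks 5–6 are 110, 114; interpolating gives 111.
P90: r = 16.3; ranks 16–17 are 159, 160; interpolating gives 159.3.
Difference: 159.3 − 111 = 48.3.

48.30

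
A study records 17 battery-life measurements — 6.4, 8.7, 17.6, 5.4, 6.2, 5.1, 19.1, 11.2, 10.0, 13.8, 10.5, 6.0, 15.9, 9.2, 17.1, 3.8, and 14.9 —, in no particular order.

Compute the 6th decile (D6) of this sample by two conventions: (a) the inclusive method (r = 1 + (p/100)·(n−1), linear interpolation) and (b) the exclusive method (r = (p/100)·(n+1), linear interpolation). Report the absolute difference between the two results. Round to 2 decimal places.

Sorted: 3.8, 5.1, 5.4, 6.0, 6.2, 6.4, 8.7, 9.2, 10.0, 10.5, 11.2, 13.8, 14.9, 15.9, 17.1, 17.6, 19.1.
n = 17.
(a) r = 10.6; between ranks 10 (10.5) and 11 (11.2): 10.92.
(b) r = 10.8; between ranks 10 (10.5) and 11 (11.2): 11.06.
|10.92 − 11.06| = 0.14.

0.14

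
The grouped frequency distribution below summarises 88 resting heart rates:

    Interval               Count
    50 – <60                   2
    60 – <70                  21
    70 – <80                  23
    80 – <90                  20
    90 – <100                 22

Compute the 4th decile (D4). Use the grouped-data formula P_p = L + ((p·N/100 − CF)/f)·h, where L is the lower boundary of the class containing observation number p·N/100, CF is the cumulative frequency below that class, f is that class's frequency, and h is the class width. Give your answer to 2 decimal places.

75.30

N = 88; target position k = 40/100 · 88 = 35.2.
Cumulative frequencies: 2, 23, 46, 66, 88.
Observation 35.2 falls in the class 70 – <80.
L = 70, CF = 23, f = 23, h = 10.
P40 = 70 + ((35.2 − 23)/23)·10 = 70 + 5.30435 = 75.3043.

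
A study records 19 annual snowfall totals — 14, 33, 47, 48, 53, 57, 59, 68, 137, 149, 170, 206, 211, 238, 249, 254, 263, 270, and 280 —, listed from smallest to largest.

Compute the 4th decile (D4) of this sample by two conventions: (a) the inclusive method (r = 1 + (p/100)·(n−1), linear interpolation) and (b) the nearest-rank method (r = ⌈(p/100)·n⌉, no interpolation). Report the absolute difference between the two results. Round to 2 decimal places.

n = 19.
(a) r = 8.2; between ranks 8 (68) and 9 (137): 81.8.
(b) the nearest-rank method: rank 8 → 68.
|81.8 − 68| = 13.8.

13.80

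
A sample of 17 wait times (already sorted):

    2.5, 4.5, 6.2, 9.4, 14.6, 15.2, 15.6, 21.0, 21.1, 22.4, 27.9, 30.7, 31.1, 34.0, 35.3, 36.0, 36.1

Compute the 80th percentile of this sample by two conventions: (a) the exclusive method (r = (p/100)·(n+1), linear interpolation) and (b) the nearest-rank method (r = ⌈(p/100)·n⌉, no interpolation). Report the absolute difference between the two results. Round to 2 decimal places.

0.52

n = 17.
(a) r = 14.4; between ranks 14 (34.0) and 15 (35.3): 34.52.
(b) the nearest-rank method: rank 14 → 34.
|34.52 − 34| = 0.52.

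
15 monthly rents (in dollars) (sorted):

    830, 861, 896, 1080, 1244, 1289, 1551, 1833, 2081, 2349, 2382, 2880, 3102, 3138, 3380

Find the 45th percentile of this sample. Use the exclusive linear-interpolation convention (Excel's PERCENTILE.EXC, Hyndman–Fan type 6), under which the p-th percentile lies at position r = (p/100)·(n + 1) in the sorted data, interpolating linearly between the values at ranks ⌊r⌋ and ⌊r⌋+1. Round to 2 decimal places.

1607.40

n = 15.
r = (45/100)·(15 + 1) = 7.2.
Rank 7 is 1551 and rank 8 is 1833.
Interpolate: 1551 + 0.2·(1833 − 1551) = 1551 + 0.2·282 = 1607.4.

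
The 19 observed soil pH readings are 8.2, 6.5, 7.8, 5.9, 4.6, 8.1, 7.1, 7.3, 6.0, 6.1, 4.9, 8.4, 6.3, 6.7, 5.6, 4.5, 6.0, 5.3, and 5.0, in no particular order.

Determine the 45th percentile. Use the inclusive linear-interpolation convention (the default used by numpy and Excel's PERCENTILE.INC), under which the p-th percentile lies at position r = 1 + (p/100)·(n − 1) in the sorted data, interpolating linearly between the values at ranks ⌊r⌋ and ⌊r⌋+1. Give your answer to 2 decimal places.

Sorted: 4.5, 4.6, 4.9, 5.0, 5.3, 5.6, 5.9, 6.0, 6.0, 6.1, 6.3, 6.5, 6.7, 7.1, 7.3, 7.8, 8.1, 8.2, 8.4.
n = 19.
r = 1 + (45/100)·(19 − 1) = 1 + 8.1 = 9.1.
Rank 9 is 6.0 and rank 10 is 6.1.
Interpolate: 6.0 + 0.1·(6.1 − 6.0) = 6.0 + 0.1·0.1 = 6.01.

6.01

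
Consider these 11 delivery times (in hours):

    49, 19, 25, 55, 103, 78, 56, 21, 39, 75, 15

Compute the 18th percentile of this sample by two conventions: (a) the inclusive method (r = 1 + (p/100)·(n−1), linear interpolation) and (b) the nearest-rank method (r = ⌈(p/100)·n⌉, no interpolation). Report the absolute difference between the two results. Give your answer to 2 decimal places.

Sorted: 15, 19, 21, 25, 39, 49, 55, 56, 75, 78, 103.
n = 11.
(a) r = 2.8; between ranks 2 (19) and 3 (21): 20.6.
(b) the nearest-rank method: rank 2 → 19.
|20.6 − 19| = 1.6.

1.60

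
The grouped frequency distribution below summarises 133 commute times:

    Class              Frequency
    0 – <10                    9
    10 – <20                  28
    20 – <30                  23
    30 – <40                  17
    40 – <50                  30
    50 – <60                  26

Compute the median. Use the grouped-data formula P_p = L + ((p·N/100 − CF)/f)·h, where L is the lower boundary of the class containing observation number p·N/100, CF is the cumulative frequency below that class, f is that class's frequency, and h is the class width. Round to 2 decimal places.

N = 133; target position k = 50/100 · 133 = 66.5.
Cumulative frequencies: 9, 37, 60, 77, 107, 133.
Observation 66.5 falls in the class 30 – <40.
L = 30, CF = 60, f = 17, h = 10.
P50 = 30 + ((66.5 − 60)/17)·10 = 30 + 3.82353 = 33.8235.

33.82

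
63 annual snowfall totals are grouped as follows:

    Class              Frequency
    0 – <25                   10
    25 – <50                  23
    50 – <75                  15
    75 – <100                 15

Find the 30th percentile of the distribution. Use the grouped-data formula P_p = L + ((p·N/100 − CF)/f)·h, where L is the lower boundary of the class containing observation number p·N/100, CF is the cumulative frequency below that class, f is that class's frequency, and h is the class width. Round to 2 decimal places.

34.67

N = 63; target position k = 30/100 · 63 = 18.9.
Cumulative frequencies: 10, 33, 48, 63.
Observation 18.9 falls in the class 25 – <50.
L = 25, CF = 10, f = 23, h = 25.
P30 = 25 + ((18.9 − 10)/23)·25 = 25 + 9.67391 = 34.6739.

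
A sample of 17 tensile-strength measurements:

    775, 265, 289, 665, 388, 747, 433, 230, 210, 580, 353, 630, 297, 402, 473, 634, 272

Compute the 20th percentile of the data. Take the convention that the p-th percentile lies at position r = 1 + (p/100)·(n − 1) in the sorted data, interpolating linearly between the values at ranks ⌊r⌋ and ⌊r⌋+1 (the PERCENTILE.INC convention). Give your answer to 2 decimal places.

275.40

Sorted: 210, 230, 265, 272, 289, 297, 353, 388, 402, 433, 473, 580, 630, 634, 665, 747, 775.
n = 17.
r = 1 + (20/100)·(17 − 1) = 1 + 3.2 = 4.2.
Rank 4 is 272 and rank 5 is 289.
Interpolate: 272 + 0.2·(289 − 272) = 272 + 0.2·17 = 275.4.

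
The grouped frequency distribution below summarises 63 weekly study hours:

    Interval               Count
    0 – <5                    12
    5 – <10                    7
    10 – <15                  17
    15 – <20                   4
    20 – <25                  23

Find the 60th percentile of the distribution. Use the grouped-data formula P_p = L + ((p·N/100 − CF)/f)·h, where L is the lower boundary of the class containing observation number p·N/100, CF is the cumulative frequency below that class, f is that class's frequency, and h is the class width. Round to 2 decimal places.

17.25

N = 63; target position k = 60/100 · 63 = 37.8.
Cumulative frequencies: 12, 19, 36, 40, 63.
Observation 37.8 falls in the class 15 – <20.
L = 15, CF = 36, f = 4, h = 5.
P60 = 15 + ((37.8 − 36)/4)·5 = 15 + 2.25 = 17.25.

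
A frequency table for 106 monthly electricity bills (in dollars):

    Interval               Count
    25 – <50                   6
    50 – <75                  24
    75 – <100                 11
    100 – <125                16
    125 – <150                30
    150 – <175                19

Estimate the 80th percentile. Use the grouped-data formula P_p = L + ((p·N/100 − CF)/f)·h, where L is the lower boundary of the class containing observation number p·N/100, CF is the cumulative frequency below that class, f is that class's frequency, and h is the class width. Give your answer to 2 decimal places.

148.17

N = 106; target position k = 80/100 · 106 = 84.8.
Cumulative frequencies: 6, 30, 41, 57, 87, 106.
Observation 84.8 falls in the class 125 – <150.
L = 125, CF = 57, f = 30, h = 25.
P80 = 125 + ((84.8 − 57)/30)·25 = 125 + 23.1667 = 148.167.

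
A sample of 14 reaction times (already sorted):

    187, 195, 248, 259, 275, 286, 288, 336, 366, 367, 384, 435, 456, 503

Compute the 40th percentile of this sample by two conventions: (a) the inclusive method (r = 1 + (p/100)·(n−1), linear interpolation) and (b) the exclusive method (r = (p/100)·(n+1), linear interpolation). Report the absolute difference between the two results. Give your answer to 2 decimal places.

n = 14.
(a) r = 6.2; between ranks 6 (286) and 7 (288): 286.4.
(b) r = 6 → value at rank 6 = 286.
|286.4 − 286| = 0.4.

0.40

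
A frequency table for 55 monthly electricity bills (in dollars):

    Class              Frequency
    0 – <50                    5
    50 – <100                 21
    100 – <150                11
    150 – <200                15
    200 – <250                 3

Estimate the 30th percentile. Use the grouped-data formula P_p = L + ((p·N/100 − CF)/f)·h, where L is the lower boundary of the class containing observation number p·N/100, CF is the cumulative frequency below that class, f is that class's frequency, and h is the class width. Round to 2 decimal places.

77.38

N = 55; target position k = 30/100 · 55 = 16.5.
Cumulative frequencies: 5, 26, 37, 52, 55.
Observation 16.5 falls in the class 50 – <100.
L = 50, CF = 5, f = 21, h = 50.
P30 = 50 + ((16.5 − 5)/21)·50 = 50 + 27.381 = 77.381.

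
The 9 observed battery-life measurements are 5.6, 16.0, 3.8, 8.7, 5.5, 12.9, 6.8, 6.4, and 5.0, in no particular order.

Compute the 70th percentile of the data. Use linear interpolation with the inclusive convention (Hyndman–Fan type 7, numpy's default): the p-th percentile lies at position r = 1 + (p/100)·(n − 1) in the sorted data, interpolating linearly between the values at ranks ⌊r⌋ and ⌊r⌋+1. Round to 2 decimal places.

Sorted: 3.8, 5.0, 5.5, 5.6, 6.4, 6.8, 8.7, 12.9, 16.0.
n = 9.
r = 1 + (70/100)·(9 − 1) = 1 + 5.6 = 6.6.
Rank 6 is 6.8 and rank 7 is 8.7.
Interpolate: 6.8 + 0.6·(8.7 − 6.8) = 6.8 + 0.6·1.9 = 7.94.

7.94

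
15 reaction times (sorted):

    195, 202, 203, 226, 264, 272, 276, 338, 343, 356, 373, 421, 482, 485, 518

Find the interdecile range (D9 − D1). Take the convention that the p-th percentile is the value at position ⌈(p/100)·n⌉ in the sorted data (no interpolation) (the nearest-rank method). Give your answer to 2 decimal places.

n = 15.
P10: rank ⌈10/100·15⌉ = 2 → 202.
P90: rank ⌈90/100·15⌉ = 14 → 485.
Difference: 485 − 202 = 283.

283.00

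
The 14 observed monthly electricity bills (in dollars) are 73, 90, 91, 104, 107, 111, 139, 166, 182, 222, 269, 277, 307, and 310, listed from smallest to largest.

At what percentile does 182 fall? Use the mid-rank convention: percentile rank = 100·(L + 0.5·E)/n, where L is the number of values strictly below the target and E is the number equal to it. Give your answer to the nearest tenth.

60.7

Count below 182: L = 8; count equal: E = 1; n = 14.
Percentile rank = 100·(8 + 0.5·1)/14 = 100·8.5/14 = 60.71.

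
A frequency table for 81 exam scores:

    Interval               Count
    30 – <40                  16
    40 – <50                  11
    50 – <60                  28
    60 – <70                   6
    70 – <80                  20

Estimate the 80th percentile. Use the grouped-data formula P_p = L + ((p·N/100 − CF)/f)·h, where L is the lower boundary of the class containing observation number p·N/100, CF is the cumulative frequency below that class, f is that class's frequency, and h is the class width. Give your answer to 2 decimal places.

N = 81; target position k = 80/100 · 81 = 64.8.
Cumulative frequencies: 16, 27, 55, 61, 81.
Observation 64.8 falls in the class 70 – <80.
L = 70, CF = 61, f = 20, h = 10.
P80 = 70 + ((64.8 − 61)/20)·10 = 70 + 1.9 = 71.9.

71.90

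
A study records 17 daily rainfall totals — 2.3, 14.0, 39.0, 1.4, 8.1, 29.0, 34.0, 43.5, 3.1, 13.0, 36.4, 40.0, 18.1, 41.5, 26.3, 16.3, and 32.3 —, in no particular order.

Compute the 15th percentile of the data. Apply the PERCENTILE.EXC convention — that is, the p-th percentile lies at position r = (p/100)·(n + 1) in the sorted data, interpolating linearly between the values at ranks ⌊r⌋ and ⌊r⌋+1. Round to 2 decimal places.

2.86

Sorted: 1.4, 2.3, 3.1, 8.1, 13.0, 14.0, 16.3, 18.1, 26.3, 29.0, 32.3, 34.0, 36.4, 39.0, 40.0, 41.5, 43.5.
n = 17.
r = (15/100)·(17 + 1) = 2.7.
Rank 2 is 2.3 and rank 3 is 3.1.
Interpolate: 2.3 + 0.7·(3.1 − 2.3) = 2.3 + 0.7·0.8 = 2.86.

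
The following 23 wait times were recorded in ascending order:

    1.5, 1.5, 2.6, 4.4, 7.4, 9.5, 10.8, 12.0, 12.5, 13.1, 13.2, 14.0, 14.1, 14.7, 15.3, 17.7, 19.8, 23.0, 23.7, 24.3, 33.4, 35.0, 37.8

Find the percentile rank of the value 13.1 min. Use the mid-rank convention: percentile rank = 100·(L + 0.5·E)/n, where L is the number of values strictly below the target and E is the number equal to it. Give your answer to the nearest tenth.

41.3

Count below 13.1: L = 9; count equal: E = 1; n = 23.
Percentile rank = 100·(9 + 0.5·1)/23 = 100·9.5/23 = 41.3.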